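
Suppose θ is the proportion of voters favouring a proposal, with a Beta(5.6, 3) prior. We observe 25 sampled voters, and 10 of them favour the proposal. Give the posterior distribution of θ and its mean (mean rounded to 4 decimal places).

Posterior: Beta(15.6, 18); mean ≈ 0.4643

The binomial likelihood is conjugate to the Beta prior: with 10 successes and 15 failures, the posterior is Beta(5.6+10, 3+15) = Beta(15.6, 18).
Posterior mean = α/(α+β) = 15.6/33.6 = 0.4643.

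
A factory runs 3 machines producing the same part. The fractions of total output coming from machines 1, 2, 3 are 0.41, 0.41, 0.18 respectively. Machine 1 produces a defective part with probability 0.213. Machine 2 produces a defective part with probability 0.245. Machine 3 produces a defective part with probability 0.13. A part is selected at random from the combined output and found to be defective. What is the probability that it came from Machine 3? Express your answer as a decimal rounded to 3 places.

P(defective|M1) = 0.213; P(defective|M2) = 0.245; P(defective|M3) = 0.13.
Prior × likelihood for each source: 0.41·0.213=0.08733, 0.41·0.245=0.1004, 0.18·0.13=0.02340. Summing gives P(defective) = 0.21118.
P(Machine 3 | defective) = 0.02340 / 0.21118 = 0.111.

Posterior probability ≈ 0.111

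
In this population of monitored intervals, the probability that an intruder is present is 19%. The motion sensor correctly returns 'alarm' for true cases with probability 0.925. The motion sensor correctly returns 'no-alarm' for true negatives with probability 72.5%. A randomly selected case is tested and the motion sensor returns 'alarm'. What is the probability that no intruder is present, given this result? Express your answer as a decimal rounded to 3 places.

P(¬H | E) ≈ 0.559

Let H be the event that an intruder is present. P(H) = 0.19, so P(¬H) = 0.81. With E the 'alarm' result, P(E|H) = 0.925 and P(E|¬H) = 0.275.
P(E) = 0.925·0.19 + 0.275·0.81 = 0.17575 + 0.22275 = 0.39850.
By Bayes' theorem, P(H|E) = 0.17575 / 0.39850 = 0.441. Hence P(¬H|E) = 1 − 0.441 = 0.559.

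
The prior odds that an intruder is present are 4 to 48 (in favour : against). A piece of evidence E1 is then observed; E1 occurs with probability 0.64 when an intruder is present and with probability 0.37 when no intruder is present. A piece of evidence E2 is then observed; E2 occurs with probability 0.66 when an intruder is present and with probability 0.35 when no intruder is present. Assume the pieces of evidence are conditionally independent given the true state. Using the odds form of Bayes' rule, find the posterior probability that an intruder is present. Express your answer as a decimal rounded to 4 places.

Posterior probability ≈ 0.2137

Prior odds = 4/48 = 0.083333. In log-odds, ln(0.083333) = -2.4849.
Add log likelihood ratios: ln(1.7297) + ln(1.8857) = 1.1823.
Posterior log-odds = -1.3026, so posterior odds = exp(-1.3026) = 0.27181. Converting, P(H|E) = 0.27181/1.2718 = 0.2137.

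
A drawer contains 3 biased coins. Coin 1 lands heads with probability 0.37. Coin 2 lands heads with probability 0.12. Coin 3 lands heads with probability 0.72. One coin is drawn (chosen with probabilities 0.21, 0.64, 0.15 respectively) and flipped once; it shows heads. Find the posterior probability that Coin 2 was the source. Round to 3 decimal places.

Tabulate prior·likelihood by source: [1] prior 0.21, lik 0.37, product 0.07770; [2] prior 0.64, lik 0.12, product 0.07680; [3] prior 0.15, lik 0.72, product 0.1080.
Normalizing constant = 0.26250; the posterior for Coin 2 is its product over the sum, 0.07680/0.26250 = 0.293.

Posterior probability ≈ 0.293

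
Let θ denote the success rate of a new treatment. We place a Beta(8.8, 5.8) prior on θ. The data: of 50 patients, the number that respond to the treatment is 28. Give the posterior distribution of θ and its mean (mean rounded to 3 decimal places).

Observing 28 successes and 22 failures updates Beta(8.8, 5.8) by adding the success and failure counts to the two shape parameters: α = 8.8+28 = 36.8, β = 5.8+22 = 27.8.
E[θ | data] = 36.8/(36.8+27.8) = 0.570.

Posterior: Beta(36.8, 27.8); mean ≈ 0.570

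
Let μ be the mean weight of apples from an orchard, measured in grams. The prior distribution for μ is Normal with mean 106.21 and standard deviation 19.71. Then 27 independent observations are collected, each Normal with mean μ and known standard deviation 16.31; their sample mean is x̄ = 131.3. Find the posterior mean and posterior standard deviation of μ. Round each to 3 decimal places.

Posterior mean ≈ 130.679; posterior SD ≈ 3.100

With known σ, the Normal prior is conjugate. Weight on the data is w = (n/σ²)/(n/σ² + 1/τ₀²) = 0.101498/(0.101498+0.00257411) = 0.97527.
Posterior mean = w·x̄ + (1−w)·μ₀ = 0.97527·131.3 + 0.024734·106.21 = 130.679. Posterior variance = 1/(0.101498+0.00257411) = 9.60876, so SD = 3.100.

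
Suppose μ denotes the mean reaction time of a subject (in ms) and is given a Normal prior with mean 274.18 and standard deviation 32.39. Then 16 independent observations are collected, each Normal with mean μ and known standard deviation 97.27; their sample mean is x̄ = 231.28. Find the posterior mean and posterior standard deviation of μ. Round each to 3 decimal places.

Posterior mean ≈ 246.744; posterior SD ≈ 19.447

With known σ, the Normal prior is conjugate. Weight on the data is w = (n/σ²)/(n/σ² + 1/τ₀²) = 0.00169107/(0.00169107+0.00095319) = 0.63953.
Posterior mean = w·x̄ + (1−w)·μ₀ = 0.63953·231.28 + 0.36047·274.18 = 246.744. Posterior variance = 1/(0.00169107+0.00095319) = 378.178, so SD = 19.447.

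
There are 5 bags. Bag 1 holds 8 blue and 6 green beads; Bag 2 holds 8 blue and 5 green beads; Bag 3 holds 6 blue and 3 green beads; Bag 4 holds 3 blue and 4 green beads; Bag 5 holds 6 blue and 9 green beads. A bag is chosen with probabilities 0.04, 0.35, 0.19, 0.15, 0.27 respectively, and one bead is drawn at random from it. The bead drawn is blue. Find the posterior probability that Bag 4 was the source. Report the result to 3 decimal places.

Tabulate prior·likelihood by source: [1] prior 0.04, lik 0.5714, product 0.02286; [2] prior 0.35, lik 0.6154, product 0.2154; [3] prior 0.19, lik 0.6667, product 0.1267; [4] prior 0.15, lik 0.4286, product 0.06429; [5] prior 0.27, lik 0.4, product 0.1080.
Normalizing constant = 0.53719; the posterior for Bag 4 is its product over the sum, 0.06429/0.53719 = 0.120.

Posterior probability ≈ 0.120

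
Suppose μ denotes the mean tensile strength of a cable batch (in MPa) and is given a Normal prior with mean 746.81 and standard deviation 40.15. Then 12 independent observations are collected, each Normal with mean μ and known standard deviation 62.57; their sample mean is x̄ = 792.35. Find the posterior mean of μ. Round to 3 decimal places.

Posterior mean ≈ 784.685

With known σ, the Normal prior is conjugate. Weight on the data is w = (n/σ²)/(n/σ² + 1/τ₀²) = 0.00306513/(0.00306513+0.00062034) = 0.83168.
Posterior mean = w·x̄ + (1−w)·μ₀ = 0.83168·792.35 + 0.16832·746.81 = 784.685.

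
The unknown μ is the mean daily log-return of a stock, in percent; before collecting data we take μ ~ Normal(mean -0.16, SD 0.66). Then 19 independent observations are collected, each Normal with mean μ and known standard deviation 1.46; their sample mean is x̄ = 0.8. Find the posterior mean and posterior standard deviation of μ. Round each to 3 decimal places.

Posterior mean ≈ 0.603; posterior SD ≈ 0.299

Prior precision 1/τ₀² = 1/0.66² = 2.29568; data precision n/σ² = 19/1.46² = 8.91349.
Posterior precision = 2.29568 + 8.91349 = 11.2092, giving posterior SD = 1/√11.2092 = 0.299.
Posterior mean = (2.29568·-0.16 + 8.91349·0.8) / 11.2092 = 0.603.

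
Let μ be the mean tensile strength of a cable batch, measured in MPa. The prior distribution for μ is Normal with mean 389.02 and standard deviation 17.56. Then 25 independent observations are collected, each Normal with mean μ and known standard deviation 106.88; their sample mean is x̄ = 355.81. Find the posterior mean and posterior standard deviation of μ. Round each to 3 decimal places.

Prior precision 1/τ₀² = 1/17.56² = 0.00324303; data precision n/σ² = 25/106.88² = 0.00218850.
Posterior precision = 0.00324303 + 0.00218850 = 0.00543153, giving posterior SD = 1/√0.00543153 = 13.569.
Posterior mean = (0.00324303·389.02 + 0.00218850·355.81) / 0.00543153 = 375.639.

Posterior mean ≈ 375.639; posterior SD ≈ 13.569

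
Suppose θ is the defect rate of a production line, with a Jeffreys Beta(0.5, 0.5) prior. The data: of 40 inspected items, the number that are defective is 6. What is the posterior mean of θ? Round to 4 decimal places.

The binomial likelihood is conjugate to the Beta prior: with 6 successes and 34 failures, the posterior is Beta(0.5+6, 0.5+34) = Beta(6.5, 34.5).
Posterior mean = α/(α+β) = 6.5/41 = 0.1585.

Posterior mean ≈ 0.1585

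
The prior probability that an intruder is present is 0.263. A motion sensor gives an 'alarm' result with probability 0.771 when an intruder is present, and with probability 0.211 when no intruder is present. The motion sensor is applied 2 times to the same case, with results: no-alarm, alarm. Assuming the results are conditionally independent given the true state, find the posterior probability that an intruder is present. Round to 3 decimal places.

Let H be the event that an intruder is present; start with P(H) = 0.263. P('alarm'|H) = 0.771, P('alarm'|¬H) = 0.211.
Update on result 1 ('no-alarm'): P(H) ← 0.229·0.2630 / (0.229·0.2630 + 0.789·0.7370) = 0.060227/0.64172 = 0.0939.
Update on result 2 ('alarm'): P(H) ← 0.771·0.0939 / (0.771·0.0939 + 0.211·0.9061) = 0.072360/0.26356 = 0.2746.

Posterior P(H) ≈ 0.275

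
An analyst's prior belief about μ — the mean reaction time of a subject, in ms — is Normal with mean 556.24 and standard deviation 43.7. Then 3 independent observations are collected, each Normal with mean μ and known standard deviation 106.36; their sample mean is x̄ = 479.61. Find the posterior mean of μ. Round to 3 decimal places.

Prior precision 1/τ₀² = 1/43.7² = 0.00052365; data precision n/σ² = 3/106.36² = 0.00026519.
Posterior precision = 0.00052365 + 0.00026519 = 0.00078884.
Posterior mean = (0.00052365·556.24 + 0.00026519·479.61) / 0.00078884 = 530.478.

Posterior mean ≈ 530.478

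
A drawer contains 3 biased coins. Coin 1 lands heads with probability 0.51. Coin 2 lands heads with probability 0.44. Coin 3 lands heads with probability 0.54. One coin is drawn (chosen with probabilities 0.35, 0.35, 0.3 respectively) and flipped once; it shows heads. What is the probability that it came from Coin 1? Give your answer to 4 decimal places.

Tabulate prior·likelihood by source: [1] prior 0.35, lik 0.51, product 0.1785; [2] prior 0.35, lik 0.44, product 0.1540; [3] prior 0.3, lik 0.54, product 0.1620.
Normalizing constant = 0.49450; the posterior for Coin 1 is its product over the sum, 0.1785/0.49450 = 0.3610.

Posterior probability ≈ 0.3610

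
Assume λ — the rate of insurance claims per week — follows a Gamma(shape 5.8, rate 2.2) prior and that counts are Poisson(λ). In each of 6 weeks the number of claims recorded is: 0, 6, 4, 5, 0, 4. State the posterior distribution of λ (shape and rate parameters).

Posterior: Gamma(shape=24.8, rate=8.2)

The Poisson likelihood adds the total count to the shape and the number of exposure periods to the rate. Here ∑xᵢ = 19 and n = 6, so shape 5.8→24.8 and rate 2.2→8.2.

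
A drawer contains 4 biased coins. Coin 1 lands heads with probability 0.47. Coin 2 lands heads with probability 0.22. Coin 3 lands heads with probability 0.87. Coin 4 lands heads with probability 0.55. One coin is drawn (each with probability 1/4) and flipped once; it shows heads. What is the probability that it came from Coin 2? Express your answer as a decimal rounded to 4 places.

P(heads|C1) = 0.47; P(heads|C2) = 0.22; P(heads|C3) = 0.87; P(heads|C4) = 0.55.
Prior × likelihood for each source: 0.25·0.47=0.1175, 0.25·0.22=0.05500, 0.25·0.87=0.2175, 0.25·0.55=0.1375. Summing gives P(heads) = 0.52750.
P(Coin 2 | heads) = 0.05500 / 0.52750 = 0.1043.

Posterior probability ≈ 0.1043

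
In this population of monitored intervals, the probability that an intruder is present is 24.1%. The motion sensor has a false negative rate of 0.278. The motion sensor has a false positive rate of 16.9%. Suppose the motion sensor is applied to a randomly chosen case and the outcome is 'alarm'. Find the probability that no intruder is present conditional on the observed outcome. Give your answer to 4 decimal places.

Write H for 'an intruder is present'. Prior odds H:¬H = 0.241/0.759 = 0.31752. For the 'alarm' outcome, the likelihood ratio is 0.722/0.169 = 4.2722.
Posterior odds = 0.31752 × 4.2722 = 1.3565, so P(H|E) = 1.3565/(1+1.3565) = 0.5756. Then P(¬H|E) = 1 − 0.5756 = 0.4244.

P(¬H | E) ≈ 0.4244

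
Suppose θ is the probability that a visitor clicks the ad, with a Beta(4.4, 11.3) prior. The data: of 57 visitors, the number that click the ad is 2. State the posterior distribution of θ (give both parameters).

Observing 2 successes and 55 failures updates Beta(4.4, 11.3) by adding the success and failure counts to the two shape parameters: α = 4.4+2 = 6.4, β = 11.3+55 = 66.3.

Posterior: Beta(6.4, 66.3)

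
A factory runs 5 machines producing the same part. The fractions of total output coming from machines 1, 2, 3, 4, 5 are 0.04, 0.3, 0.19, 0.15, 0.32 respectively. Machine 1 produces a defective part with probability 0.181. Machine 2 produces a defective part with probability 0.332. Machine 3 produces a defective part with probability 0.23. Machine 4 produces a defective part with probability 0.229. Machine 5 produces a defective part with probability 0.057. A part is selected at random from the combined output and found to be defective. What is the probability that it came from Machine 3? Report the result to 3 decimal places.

Posterior probability ≈ 0.215

P(defective|M1) = 0.181; P(defective|M2) = 0.332; P(defective|M3) = 0.23; P(defective|M4) = 0.229; P(defective|M5) = 0.057.
Prior × likelihood for each source: 0.04·0.181=0.007240, 0.3·0.332=0.09960, 0.19·0.23=0.04370, 0.15·0.229=0.03435, 0.32·0.057=0.01824. Summing gives P(defective) = 0.20313.
P(Machine 3 | defective) = 0.04370 / 0.20313 = 0.215.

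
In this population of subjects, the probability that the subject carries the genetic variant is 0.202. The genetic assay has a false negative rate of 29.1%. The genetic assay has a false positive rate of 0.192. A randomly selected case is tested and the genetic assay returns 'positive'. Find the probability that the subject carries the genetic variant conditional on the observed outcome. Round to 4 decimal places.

P(H | E) ≈ 0.4831

Let H be the event that the subject carries the genetic variant. P(H) = 0.202, so P(¬H) = 0.798. With E the 'positive' result, P(E|H) = 0.709 and P(E|¬H) = 0.192.
P(E) = 0.709·0.202 + 0.192·0.798 = 0.14322 + 0.15322 = 0.29643.
By Bayes' theorem, P(H|E) = 0.14322 / 0.29643 = 0.4831.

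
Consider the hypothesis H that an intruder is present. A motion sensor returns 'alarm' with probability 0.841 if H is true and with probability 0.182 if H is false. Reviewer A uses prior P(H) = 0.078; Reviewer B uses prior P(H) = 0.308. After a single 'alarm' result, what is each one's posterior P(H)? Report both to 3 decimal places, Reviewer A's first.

The likelihood ratio for an 'alarm' result is 0.841/0.182 = 4.6209.
Reviewer A: prior odds 0.078/0.922 = 0.084599; posterior odds 0.39092; posterior probability 0.281.
Reviewer B: prior odds 0.308/0.692 = 0.44509; posterior odds 2.0567; posterior probability 0.673.

Reviewer A: 0.281; Reviewer B: 0.673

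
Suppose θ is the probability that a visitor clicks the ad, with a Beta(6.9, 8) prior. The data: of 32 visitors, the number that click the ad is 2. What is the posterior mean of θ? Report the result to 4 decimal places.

Posterior mean ≈ 0.1898

The binomial likelihood is conjugate to the Beta prior: with 2 successes and 30 failures, the posterior is Beta(6.9+2, 8+30) = Beta(8.9, 38).
E[θ | data] = 8.9/(8.9+38) = 0.1898.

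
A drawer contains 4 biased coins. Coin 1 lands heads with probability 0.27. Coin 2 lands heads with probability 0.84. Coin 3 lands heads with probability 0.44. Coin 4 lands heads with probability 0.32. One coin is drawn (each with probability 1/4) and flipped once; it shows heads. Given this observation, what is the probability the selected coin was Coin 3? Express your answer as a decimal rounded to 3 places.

Tabulate prior·likelihood by source: [1] prior 0.25, lik 0.27, product 0.06750; [2] prior 0.25, lik 0.84, product 0.2100; [3] prior 0.25, lik 0.44, product 0.1100; [4] prior 0.25, lik 0.32, product 0.08000.
Normalizing constant = 0.46750; the posterior for Coin 3 is its product over the sum, 0.1100/0.46750 = 0.235.

Posterior probability ≈ 0.235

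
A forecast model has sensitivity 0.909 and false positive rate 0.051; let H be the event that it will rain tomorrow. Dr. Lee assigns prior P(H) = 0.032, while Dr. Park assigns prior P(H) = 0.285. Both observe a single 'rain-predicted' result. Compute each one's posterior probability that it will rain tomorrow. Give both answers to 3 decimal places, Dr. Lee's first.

P('+'|H) = 0.909, P('+'|¬H) = 0.051.
Dr. Lee: numerator 0.909·0.032 = 0.029088; evidence = 0.029088+0.051·0.968 = 0.078456; posterior = 0.371.
Dr. Park: numerator 0.909·0.285 = 0.25906; evidence = 0.25906+0.051·0.715 = 0.29553; posterior = 0.877.

Dr. Lee: 0.371; Dr. Park: 0.877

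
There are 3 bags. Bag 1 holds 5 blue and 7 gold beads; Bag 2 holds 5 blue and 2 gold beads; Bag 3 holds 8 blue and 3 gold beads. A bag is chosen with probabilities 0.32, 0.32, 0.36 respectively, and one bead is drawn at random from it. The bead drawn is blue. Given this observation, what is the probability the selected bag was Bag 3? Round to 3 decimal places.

Tabulate prior·likelihood by source: [1] prior 0.32, lik 0.4167, product 0.1333; [2] prior 0.32, lik 0.7143, product 0.2286; [3] prior 0.36, lik 0.7273, product 0.2618.
Normalizing constant = 0.62372; the posterior for Bag 3 is its product over the sum, 0.2618/0.62372 = 0.420.

Posterior probability ≈ 0.420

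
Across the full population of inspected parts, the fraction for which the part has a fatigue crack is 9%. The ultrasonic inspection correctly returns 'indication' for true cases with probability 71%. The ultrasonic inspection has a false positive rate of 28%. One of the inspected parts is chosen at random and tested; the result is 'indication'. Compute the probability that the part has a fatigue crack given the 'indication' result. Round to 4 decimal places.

P(H | E) ≈ 0.2005

Write H for 'the part has a fatigue crack'. Prior odds H:¬H = 0.09/0.91 = 0.098901. For the 'indication' outcome, the likelihood ratio is 0.71/0.28 = 2.5357.
Posterior odds = 0.098901 × 2.5357 = 0.25078, so P(H|E) = 0.25078/(1+0.25078) = 0.2005.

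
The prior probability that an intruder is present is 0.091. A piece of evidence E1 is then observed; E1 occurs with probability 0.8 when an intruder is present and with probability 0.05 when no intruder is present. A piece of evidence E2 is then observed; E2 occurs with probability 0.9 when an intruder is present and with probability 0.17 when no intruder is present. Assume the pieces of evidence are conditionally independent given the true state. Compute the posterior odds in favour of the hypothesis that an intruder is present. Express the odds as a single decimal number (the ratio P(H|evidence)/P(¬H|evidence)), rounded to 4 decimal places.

Posterior odds ≈ 8.4799

Prior odds = 0.091/(1−0.091) = 0.10011. In log-odds, ln(0.10011) = -2.3015.
Add log likelihood ratios: ln(16.000) + ln(5.2941) = 4.4392.
Posterior log-odds = 2.1377, so posterior odds = exp(2.1377) = 8.4799.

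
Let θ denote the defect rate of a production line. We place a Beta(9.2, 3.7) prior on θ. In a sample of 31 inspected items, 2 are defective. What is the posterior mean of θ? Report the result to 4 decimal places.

Posterior mean ≈ 0.2551

Observing 2 successes and 29 failures updates Beta(9.2, 3.7) by adding the success and failure counts to the two shape parameters: α = 9.2+2 = 11.2, β = 3.7+29 = 32.7.
Posterior mean = α/(α+β) = 11.2/43.9 = 0.2551.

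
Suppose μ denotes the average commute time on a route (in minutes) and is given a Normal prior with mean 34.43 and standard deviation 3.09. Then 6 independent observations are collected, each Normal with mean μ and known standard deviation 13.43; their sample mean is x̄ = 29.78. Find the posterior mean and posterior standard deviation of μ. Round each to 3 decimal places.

Posterior mean ≈ 33.309; posterior SD ≈ 2.692

With known σ, the Normal prior is conjugate. Weight on the data is w = (n/σ²)/(n/σ² + 1/τ₀²) = 0.0332659/(0.0332659+0.104733) = 0.24106.
Posterior mean = w·x̄ + (1−w)·μ₀ = 0.24106·29.78 + 0.75894·34.43 = 33.309. Posterior variance = 1/(0.0332659+0.104733) = 7.24644, so SD = 2.692.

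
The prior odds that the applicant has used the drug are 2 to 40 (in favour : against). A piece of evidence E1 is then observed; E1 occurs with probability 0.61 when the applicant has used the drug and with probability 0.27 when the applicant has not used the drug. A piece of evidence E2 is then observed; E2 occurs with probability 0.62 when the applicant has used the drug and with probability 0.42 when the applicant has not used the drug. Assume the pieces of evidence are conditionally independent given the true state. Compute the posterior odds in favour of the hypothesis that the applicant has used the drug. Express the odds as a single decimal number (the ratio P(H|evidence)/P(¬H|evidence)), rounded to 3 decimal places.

Posterior odds ≈ 0.167

Prior odds = 2/40 = 0.050000. In log-odds, ln(0.050000) = -2.9957.
Add log likelihood ratios: ln(2.2593) + ln(1.4762) = 1.2045.
Posterior log-odds = -1.7912, so posterior odds = exp(-1.7912) = 0.16675.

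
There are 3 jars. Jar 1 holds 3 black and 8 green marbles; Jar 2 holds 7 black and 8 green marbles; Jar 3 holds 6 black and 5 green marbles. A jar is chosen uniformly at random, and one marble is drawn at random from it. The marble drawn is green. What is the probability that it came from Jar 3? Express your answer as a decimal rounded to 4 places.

Tabulate prior·likelihood by source: [1] prior 0.333333, lik 0.7273, product 0.2424; [2] prior 0.333333, lik 0.5333, product 0.1778; [3] prior 0.333333, lik 0.4545, product 0.1515.
Normalizing constant = 0.57172; the posterior for Jar 3 is its product over the sum, 0.1515/0.57172 = 0.2650.

Posterior probability ≈ 0.2650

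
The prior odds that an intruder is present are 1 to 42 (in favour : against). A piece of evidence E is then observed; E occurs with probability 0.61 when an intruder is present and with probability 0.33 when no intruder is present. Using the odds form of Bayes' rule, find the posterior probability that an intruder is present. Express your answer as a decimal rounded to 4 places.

Prior odds = 1/42 = 0.023810. In log-odds, ln(0.023810) = -3.7377.
Add log likelihood ratio: ln(1.8485) = 0.61437.
Posterior log-odds = -3.1233, so posterior odds = exp(-3.1233) = 0.044012. Converting, P(H|E) = 0.044012/1.0440 = 0.0422.

Posterior probability ≈ 0.0422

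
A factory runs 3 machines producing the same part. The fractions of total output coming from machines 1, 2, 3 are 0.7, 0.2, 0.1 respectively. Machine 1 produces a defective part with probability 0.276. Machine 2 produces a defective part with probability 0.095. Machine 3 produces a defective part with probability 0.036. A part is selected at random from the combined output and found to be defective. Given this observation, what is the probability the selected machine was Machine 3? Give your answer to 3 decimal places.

Posterior probability ≈ 0.017

Tabulate prior·likelihood by source: [1] prior 0.7, lik 0.276, product 0.1932; [2] prior 0.2, lik 0.095, product 0.01900; [3] prior 0.1, lik 0.036, product 0.003600.
Normalizing constant = 0.21580; the posterior for Machine 3 is its product over the sum, 0.003600/0.21580 = 0.017.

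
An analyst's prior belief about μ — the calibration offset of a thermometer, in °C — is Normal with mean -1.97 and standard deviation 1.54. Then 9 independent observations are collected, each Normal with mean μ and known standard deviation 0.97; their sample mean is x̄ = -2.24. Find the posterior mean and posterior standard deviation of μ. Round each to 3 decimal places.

Prior precision 1/τ₀² = 1/1.54² = 0.421656; data precision n/σ² = 9/0.97² = 9.56531.
Posterior precision = 0.421656 + 9.56531 = 9.98697, giving posterior SD = 1/√9.98697 = 0.316.
Posterior mean = (0.421656·-1.97 + 9.56531·-2.24) / 9.98697 = -2.229.

Posterior mean ≈ -2.229; posterior SD ≈ 0.316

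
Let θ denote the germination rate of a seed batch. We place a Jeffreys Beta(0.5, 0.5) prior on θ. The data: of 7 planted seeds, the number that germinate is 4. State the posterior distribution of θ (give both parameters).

Observing 4 successes and 3 failures updates Beta(0.5, 0.5) by adding the success and failure counts to the two shape parameters: α = 0.5+4 = 4.5, β = 0.5+3 = 3.5.

Posterior: Beta(4.5, 3.5)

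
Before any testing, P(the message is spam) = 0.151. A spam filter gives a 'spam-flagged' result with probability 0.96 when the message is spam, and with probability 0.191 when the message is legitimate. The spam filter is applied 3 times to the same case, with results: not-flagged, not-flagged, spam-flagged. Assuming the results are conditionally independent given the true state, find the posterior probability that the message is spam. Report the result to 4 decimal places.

Posterior P(H) ≈ 0.0022

With H the event that the message is spam, the joint likelihood of the observed sequence is P(data|H) = 0.04·0.04·0.96 = 0.0015360 and P(data|¬H) = 0.809·0.809·0.191 = 0.12501.
Bayes: P(H|data) = 0.151·0.0015360 / (0.151·0.0015360 + 0.849·0.12501) = 0.00023194/0.10636 = 0.0022.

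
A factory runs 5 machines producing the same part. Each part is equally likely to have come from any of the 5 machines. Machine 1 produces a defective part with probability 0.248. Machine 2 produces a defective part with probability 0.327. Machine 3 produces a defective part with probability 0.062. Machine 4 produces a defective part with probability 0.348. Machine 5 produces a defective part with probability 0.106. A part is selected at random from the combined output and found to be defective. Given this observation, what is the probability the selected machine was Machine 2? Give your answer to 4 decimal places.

Posterior probability ≈ 0.2997

P(defective|M1) = 0.248; P(defective|M2) = 0.327; P(defective|M3) = 0.062; P(defective|M4) = 0.348; P(defective|M5) = 0.106.
Prior × likelihood for each source: 0.2·0.248=0.04960, 0.2·0.327=0.06540, 0.2·0.062=0.01240, 0.2·0.348=0.06960, 0.2·0.106=0.02120. Summing gives P(defective) = 0.21820.
P(Machine 2 | defective) = 0.06540 / 0.21820 = 0.2997.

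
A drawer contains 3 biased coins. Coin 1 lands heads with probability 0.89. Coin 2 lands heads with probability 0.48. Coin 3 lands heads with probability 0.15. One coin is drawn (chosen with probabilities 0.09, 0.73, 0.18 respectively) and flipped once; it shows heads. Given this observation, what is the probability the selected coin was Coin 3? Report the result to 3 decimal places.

Posterior probability ≈ 0.059

P(heads|C1) = 0.89; P(heads|C2) = 0.48; P(heads|C3) = 0.15.
Prior × likelihood for each source: 0.09·0.89=0.08010, 0.73·0.48=0.3504, 0.18·0.15=0.02700. Summing gives P(heads) = 0.45750.
P(Coin 3 | heads) = 0.02700 / 0.45750 = 0.059.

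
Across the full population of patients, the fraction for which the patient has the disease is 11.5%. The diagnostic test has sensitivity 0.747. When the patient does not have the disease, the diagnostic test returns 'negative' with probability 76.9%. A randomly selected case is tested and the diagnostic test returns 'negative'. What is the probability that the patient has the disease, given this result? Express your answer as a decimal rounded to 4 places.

Let H be the event that the patient has the disease. P(H) = 0.115, so P(¬H) = 0.885. With E the 'negative' result, P(E|H) = 0.253 and P(E|¬H) = 0.769.
P(E) = 0.253·0.115 + 0.769·0.885 = 0.029095 + 0.68056 = 0.70966.
By Bayes' theorem, P(H|E) = 0.029095 / 0.70966 = 0.0410.

P(H | E) ≈ 0.0410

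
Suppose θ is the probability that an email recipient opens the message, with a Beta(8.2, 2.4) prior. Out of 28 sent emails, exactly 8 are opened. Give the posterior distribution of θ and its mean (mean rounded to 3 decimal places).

Posterior: Beta(16.2, 22.4); mean ≈ 0.420

The binomial likelihood is conjugate to the Beta prior: with 8 successes and 20 failures, the posterior is Beta(8.2+8, 2.4+20) = Beta(16.2, 22.4).
Posterior mean = α/(α+β) = 16.2/38.6 = 0.420.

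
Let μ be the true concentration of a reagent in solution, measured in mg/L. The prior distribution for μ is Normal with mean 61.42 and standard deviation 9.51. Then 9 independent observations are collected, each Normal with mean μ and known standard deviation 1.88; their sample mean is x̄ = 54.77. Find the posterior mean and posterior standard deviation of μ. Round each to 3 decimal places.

Prior precision 1/τ₀² = 1/9.51² = 0.0110570; data precision n/σ² = 9/1.88² = 2.54640.
Posterior precision = 0.0110570 + 2.54640 = 2.55746, giving posterior SD = 1/√2.55746 = 0.625.
Posterior mean = (0.0110570·61.42 + 2.54640·54.77) / 2.55746 = 54.799.

Posterior mean ≈ 54.799; posterior SD ≈ 0.625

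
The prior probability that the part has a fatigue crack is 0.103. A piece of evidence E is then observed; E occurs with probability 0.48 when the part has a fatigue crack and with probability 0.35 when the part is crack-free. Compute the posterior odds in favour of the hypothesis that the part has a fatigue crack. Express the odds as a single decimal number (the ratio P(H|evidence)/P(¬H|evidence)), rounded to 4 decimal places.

Posterior odds ≈ 0.1575

Prior odds = 0.103/(1−0.103) = 0.11483.
Likelihood ratio for E = 0.48/0.35 = 1.3714.
Posterior odds = prior odds × LR = 0.15748.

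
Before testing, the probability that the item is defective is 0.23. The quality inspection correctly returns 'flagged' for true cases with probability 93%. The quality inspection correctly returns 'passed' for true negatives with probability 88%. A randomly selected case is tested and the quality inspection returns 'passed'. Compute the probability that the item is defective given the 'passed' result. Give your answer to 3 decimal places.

P(H | E) ≈ 0.023

Write H for 'the item is defective'. Prior odds H:¬H = 0.23/0.77 = 0.29870. For the 'passed' outcome, the likelihood ratio is 0.07/0.88 = 0.079545.
Posterior odds = 0.29870 × 0.079545 = 0.023760, so P(H|E) = 0.023760/(1+0.023760) = 0.023.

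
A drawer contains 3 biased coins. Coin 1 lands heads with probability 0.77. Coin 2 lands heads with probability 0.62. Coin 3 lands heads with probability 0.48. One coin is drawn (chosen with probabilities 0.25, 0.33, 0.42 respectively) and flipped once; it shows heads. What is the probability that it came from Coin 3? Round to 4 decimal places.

Posterior probability ≈ 0.3367

P(heads|C1) = 0.77; P(heads|C2) = 0.62; P(heads|C3) = 0.48.
Prior × likelihood for each source: 0.25·0.77=0.1925, 0.33·0.62=0.2046, 0.42·0.48=0.2016. Summing gives P(heads) = 0.59870.
P(Coin 3 | heads) = 0.2016 / 0.59870 = 0.3367.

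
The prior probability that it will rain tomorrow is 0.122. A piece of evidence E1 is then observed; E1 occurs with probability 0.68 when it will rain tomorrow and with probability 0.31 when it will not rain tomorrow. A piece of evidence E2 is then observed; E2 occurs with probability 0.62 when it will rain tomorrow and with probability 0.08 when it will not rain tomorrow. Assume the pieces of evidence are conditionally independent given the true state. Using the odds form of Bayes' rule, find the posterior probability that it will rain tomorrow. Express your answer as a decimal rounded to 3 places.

Prior odds = 0.122/(1−0.122) = 0.13895. In log-odds, ln(0.13895) = -1.9736.
Add log likelihood ratios: ln(2.1935) + ln(7.7500) = 2.8332.
Posterior log-odds = 0.85959, so posterior odds = exp(0.85959) = 2.3622. Converting, P(H|E) = 2.3622/3.3622 = 0.703.

Posterior probability ≈ 0.703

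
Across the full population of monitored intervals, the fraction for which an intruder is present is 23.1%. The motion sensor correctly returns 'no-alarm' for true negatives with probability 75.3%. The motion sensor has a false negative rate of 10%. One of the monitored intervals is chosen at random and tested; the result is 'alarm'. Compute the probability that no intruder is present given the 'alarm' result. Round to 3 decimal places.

Write H for 'an intruder is present'. Prior odds H:¬H = 0.231/0.769 = 0.30039. For the 'alarm' outcome, the likelihood ratio is 0.9/0.247 = 3.6437.
Posterior odds = 0.30039 × 3.6437 = 1.0945, so P(H|E) = 1.0945/(1+1.0945) = 0.523. Then P(¬H|E) = 1 − 0.523 = 0.477.

P(¬H | E) ≈ 0.477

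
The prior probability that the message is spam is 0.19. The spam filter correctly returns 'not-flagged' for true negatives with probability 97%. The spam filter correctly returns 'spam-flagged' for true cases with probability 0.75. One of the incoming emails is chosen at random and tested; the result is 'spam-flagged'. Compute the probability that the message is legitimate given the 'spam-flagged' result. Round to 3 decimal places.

P(¬H | E) ≈ 0.146

Let H be the event that the message is spam. P(H) = 0.19, so P(¬H) = 0.81. With E the 'spam-flagged' result, P(E|H) = 0.75 and P(E|¬H) = 0.03.
P(E) = 0.75·0.19 + 0.03·0.81 = 0.14250 + 0.024300 = 0.16680.
By Bayes' theorem, P(H|E) = 0.14250 / 0.16680 = 0.854. Hence P(¬H|E) = 1 − 0.854 = 0.146.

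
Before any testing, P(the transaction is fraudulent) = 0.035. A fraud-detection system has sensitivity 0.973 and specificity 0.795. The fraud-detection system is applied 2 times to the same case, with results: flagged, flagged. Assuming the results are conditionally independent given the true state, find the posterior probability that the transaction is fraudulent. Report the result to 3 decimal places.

Posterior P(H) ≈ 0.450

Let H be the event that the transaction is fraudulent; start with P(H) = 0.035. P('flagged'|H) = 0.973, P('flagged'|¬H) = 0.205.
Update on result 1 ('flagged'): P(H) ← 0.973·0.0350 / (0.973·0.0350 + 0.205·0.9650) = 0.034055/0.23188 = 0.1469.
Update on result 2 ('flagged'): P(H) ← 0.973·0.1469 / (0.973·0.1469 + 0.205·0.8531) = 0.14290/0.31779 = 0.4497.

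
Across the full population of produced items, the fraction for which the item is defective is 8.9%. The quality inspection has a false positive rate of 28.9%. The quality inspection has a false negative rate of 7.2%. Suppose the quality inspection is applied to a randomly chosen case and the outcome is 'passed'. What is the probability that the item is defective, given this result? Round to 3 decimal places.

Write H for 'the item is defective'. Prior odds H:¬H = 0.089/0.911 = 0.097695. For the 'passed' outcome, the likelihood ratio is 0.072/0.711 = 0.10127.
Posterior odds = 0.097695 × 0.10127 = 0.0098931, so P(H|E) = 0.0098931/(1+0.0098931) = 0.010.

P(H | E) ≈ 0.010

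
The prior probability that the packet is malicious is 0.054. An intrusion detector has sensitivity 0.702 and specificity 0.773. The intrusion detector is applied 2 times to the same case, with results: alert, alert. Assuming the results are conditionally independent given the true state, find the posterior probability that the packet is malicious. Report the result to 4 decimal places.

With H the event that the packet is malicious, the joint likelihood of the observed sequence is P(data|H) = 0.702·0.702 = 0.49280 and P(data|¬H) = 0.227·0.227 = 0.051529.
Bayes: P(H|data) = 0.054·0.49280 / (0.054·0.49280 + 0.946·0.051529) = 0.026611/0.075358 = 0.3531.

Posterior P(H) ≈ 0.3531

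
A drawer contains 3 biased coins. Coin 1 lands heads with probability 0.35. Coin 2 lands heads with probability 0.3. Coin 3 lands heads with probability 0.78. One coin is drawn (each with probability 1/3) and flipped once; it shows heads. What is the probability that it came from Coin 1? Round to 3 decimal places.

Posterior probability ≈ 0.245

Tabulate prior·likelihood by source: [1] prior 0.333333, lik 0.35, product 0.1167; [2] prior 0.333333, lik 0.3, product 0.1000; [3] prior 0.333333, lik 0.78, product 0.2600.
Normalizing constant = 0.47667; the posterior for Coin 1 is its product over the sum, 0.1167/0.47667 = 0.245.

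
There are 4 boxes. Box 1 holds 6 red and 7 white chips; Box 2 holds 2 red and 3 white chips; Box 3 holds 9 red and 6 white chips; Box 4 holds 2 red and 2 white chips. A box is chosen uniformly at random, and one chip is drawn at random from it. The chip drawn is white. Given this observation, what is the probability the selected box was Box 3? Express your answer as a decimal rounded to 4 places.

Posterior probability ≈ 0.1962

P(white|Box 1) = 0.5385; P(white|Box 2) = 0.6; P(white|Box 3) = 0.4; P(white|Box 4) = 0.5.
Prior × likelihood for each source: 0.25·0.5385=0.1346, 0.25·0.6=0.1500, 0.25·0.4=0.1000, 0.25·0.5=0.1250. Summing gives P(white) = 0.50962.
P(Box 3 | white) = 0.1000 / 0.50962 = 0.1962.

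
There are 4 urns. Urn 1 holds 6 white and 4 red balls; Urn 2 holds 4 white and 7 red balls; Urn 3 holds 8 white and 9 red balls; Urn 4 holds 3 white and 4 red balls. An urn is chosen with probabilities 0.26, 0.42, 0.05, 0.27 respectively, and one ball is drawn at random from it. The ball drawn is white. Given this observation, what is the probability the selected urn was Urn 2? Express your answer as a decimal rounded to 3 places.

Posterior probability ≈ 0.341

P(white|Urn 1) = 0.6; P(white|Urn 2) = 0.3636; P(white|Urn 3) = 0.4706; P(white|Urn 4) = 0.4286.
Prior × likelihood for each source: 0.26·0.6=0.1560, 0.42·0.3636=0.1527, 0.05·0.4706=0.02353, 0.27·0.4286=0.1157. Summing gives P(white) = 0.44797.
P(Urn 2 | white) = 0.1527 / 0.44797 = 0.341.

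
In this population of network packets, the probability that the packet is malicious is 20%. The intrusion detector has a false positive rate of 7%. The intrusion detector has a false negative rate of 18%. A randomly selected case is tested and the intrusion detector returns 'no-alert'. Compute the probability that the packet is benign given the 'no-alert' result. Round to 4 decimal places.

Let H be the event that the packet is malicious. P(H) = 0.2, so P(¬H) = 0.8. With E the 'no-alert' result, P(E|H) = 0.18 and P(E|¬H) = 0.93.
P(E) = 0.18·0.2 + 0.93·0.8 = 0.036000 + 0.74400 = 0.78000.
By Bayes' theorem, P(H|E) = 0.036000 / 0.78000 = 0.0462. Hence P(¬H|E) = 1 − 0.0462 = 0.9538.

P(¬H | E) ≈ 0.9538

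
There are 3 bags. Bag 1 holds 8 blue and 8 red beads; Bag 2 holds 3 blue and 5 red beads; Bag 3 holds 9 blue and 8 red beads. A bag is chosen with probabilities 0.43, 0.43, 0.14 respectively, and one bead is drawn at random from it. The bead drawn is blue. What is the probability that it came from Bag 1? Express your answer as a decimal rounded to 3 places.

P(blue|Bag 1) = 0.5; P(blue|Bag 2) = 0.375; P(blue|Bag 3) = 0.5294.
Prior × likelihood for each source: 0.43·0.5=0.2150, 0.43·0.375=0.1613, 0.14·0.5294=0.07412. Summing gives P(blue) = 0.45037.
P(Bag 1 | blue) = 0.2150 / 0.45037 = 0.477.

Posterior probability ≈ 0.477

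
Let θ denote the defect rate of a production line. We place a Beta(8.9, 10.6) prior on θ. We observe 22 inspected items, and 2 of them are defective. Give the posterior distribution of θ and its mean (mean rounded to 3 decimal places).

Observing 2 successes and 20 failures updates Beta(8.9, 10.6) by adding the success and failure counts to the two shape parameters: α = 8.9+2 = 10.9, β = 10.6+20 = 30.6.
E[θ | data] = 10.9/(10.9+30.6) = 0.263.

Posterior: Beta(10.9, 30.6); mean ≈ 0.263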